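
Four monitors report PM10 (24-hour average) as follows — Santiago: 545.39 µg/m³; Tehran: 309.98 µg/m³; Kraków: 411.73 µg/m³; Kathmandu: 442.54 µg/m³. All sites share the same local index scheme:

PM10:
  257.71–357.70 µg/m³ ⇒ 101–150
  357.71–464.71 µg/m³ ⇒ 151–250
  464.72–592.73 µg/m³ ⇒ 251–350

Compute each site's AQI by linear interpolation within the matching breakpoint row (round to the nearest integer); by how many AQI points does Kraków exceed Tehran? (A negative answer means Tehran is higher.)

74

Santiago: 545.39 lies in 464.72–592.73, so I_lo=251, I_hi=350, C_lo=464.72, C_hi=592.73.
(350−251)/(592.73−464.72) × (545.39−464.72) + 251 = 99/128.01 × 80.67 + 251 ≈ 313.39 → 313.
Tehran: row 257.71–357.70 (AQI 101–150). (150−101)·(309.98−257.71)/(357.70−257.71) + 101 = 49·52.27/99.99 + 101 ≈ 126.61 → 127.
Kraków: 411.73 lies in 357.71–464.71, so I_lo=151, I_hi=250, C_lo=357.71, C_hi=464.71.
(250−151)/(464.71−357.71) × (411.73−357.71) + 151 = 99/107.00 × 54.02 + 151 ≈ 200.98 → 201.
Kathmandu: 442.54 lies in 357.71–464.71, so I_lo=151, I_hi=250, C_lo=357.71, C_hi=464.71.
(250−151)/(464.71−357.71) × (442.54−357.71) + 151 = 99/107.00 × 84.83 + 151 ≈ 229.49 → 229.
AQIs: Santiago=313, Tehran=127, Kraków=201, Kathmandu=229. Kraków (201) − Tehran (127) = 74.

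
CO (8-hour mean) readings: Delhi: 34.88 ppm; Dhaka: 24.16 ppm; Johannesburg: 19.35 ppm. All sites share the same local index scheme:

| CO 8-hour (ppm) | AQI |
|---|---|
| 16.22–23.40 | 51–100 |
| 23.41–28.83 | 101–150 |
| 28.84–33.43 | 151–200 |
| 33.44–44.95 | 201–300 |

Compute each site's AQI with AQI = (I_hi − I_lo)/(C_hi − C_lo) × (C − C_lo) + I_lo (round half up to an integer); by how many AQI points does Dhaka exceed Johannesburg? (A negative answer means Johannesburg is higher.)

36

Delhi: 34.88 lies in 33.44–44.95, so I_lo=201, I_hi=300, C_lo=33.44, C_hi=44.95.
(300−201)/(44.95−33.44) × (34.88−33.44) + 201 = 99/11.51 × 1.44 + 201 ≈ 213.39 → 213.
Dhaka: row 23.41–28.83 (AQI 101–150). (150−101)·(24.16−23.41)/(28.83−23.41) + 101 = 49·0.75/5.42 + 101 ≈ 107.78 → 108.
Johannesburg 19.35: bracket 16.22–23.40 → index 51–100; slope 49/7.18, offset 3.13.
AQI = 51 + 49/7.18·3.13 ≈ 72.36 ⇒ 72.
AQIs: Delhi=213, Dhaka=108, Johannesburg=72. Dhaka (108) − Johannesburg (72) = 36.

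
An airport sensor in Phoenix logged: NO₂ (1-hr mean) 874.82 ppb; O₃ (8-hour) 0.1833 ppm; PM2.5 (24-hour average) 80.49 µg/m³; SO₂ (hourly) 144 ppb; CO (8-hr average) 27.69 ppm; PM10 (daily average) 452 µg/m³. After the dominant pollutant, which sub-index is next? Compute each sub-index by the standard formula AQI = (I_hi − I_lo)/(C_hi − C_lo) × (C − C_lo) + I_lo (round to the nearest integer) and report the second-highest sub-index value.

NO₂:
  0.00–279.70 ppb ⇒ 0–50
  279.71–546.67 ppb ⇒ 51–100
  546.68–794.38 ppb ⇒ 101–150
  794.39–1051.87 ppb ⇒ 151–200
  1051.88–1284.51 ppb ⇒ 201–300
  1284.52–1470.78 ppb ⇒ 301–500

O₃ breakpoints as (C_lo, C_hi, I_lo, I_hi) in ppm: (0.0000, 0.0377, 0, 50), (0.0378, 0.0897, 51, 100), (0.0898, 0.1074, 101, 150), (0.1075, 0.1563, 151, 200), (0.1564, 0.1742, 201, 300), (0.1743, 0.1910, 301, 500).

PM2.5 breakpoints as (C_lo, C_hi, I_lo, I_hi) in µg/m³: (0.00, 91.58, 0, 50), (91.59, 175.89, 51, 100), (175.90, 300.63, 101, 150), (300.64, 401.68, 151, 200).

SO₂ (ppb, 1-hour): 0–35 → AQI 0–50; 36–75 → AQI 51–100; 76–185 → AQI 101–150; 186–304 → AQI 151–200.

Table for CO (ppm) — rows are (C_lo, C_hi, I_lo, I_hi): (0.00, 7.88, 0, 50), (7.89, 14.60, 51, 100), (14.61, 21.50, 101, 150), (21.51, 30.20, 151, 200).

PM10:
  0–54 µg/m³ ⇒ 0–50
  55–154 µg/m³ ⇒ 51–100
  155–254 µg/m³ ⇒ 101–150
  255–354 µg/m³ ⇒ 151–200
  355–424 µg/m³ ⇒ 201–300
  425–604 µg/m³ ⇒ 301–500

331

NO₂ 874.82: bracket 794.39–1051.87 → index 151–200; slope 49/257.48, offset 80.43.
AQI = 151 + 49/257.48·80.43 ≈ 166.31 ⇒ 166.
O₃: row 0.1743–0.1910 (AQI 301–500). (500−301)·(0.1833−0.1743)/(0.1910−0.1743) + 301 = 199·0.0090/0.0167 + 301 ≈ 408.25 → 408.
PM2.5 80.49: bracket 0.00–91.58 → index 0–50; slope 50/91.58, offset 80.49.
AQI = 0 + 50/91.58·80.49 ≈ 43.95 ⇒ 44.
SO₂: 144 lies in 76–185, so I_lo=101, I_hi=150, C_lo=76, C_hi=185.
(150−101)/(185−76) × (144−76) + 101 = 49/109 × 68 + 101 ≈ 131.57 → 132.
CO 27.69: bracket 21.51–30.20 → index 151–200; slope 49/8.69, offset 6.18.
AQI = 151 + 49/8.69·6.18 ≈ 185.85 ⇒ 186.
PM10 452: bracket 425–604 → index 301–500; slope 199/179, offset 27.
AQI = 301 + 199/179·27 ≈ 331.02 ⇒ 331.
Sub-indices: NO₂→166, O₃→408, PM2.5→44, SO₂→132, CO→186, PM10→331. Ranked high→low: 408, 331, 186, 166, 132, 44. Second-highest sub-index = 331.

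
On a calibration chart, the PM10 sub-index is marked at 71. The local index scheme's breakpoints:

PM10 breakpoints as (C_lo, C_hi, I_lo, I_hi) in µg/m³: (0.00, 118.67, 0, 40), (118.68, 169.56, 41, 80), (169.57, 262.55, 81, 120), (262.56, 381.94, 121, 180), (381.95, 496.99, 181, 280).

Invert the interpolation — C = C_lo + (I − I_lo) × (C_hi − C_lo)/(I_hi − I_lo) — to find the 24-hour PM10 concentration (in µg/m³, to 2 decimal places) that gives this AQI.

AQI 71 lies in the 41–80 band, which corresponds to 118.68–169.56 µg/m³.
C = 118.68 + (71−41)×(169.56−118.68)/(80−41) = 118.68 + 30×50.88/39 ≈ 157.8185 µg/m³ → 157.82 µg/m³ to 2 dp.

157.82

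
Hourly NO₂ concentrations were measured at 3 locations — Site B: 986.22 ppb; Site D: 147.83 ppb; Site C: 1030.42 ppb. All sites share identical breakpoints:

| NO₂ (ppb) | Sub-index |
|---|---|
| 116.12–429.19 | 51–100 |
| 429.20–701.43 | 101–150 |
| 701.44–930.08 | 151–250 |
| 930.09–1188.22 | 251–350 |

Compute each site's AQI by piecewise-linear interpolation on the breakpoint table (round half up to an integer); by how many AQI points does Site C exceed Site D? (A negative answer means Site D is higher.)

233

Site B: 986.22 ∈ [930.09, 1188.22] ↔ index [251, 350].
251 + (986.22−930.09)·(350−251)/(1188.22−930.09) = 251 + 56.13·99/258.13 ≈ 272.53, so AQI = 273.
Site D 147.83: bracket 116.12–429.19 → index 51–100; slope 49/313.07, offset 31.71.
AQI = 51 + 49/313.07·31.71 ≈ 55.96 ⇒ 56.
Site C: 1030.42 lies in 930.09–1188.22, so I_lo=251, I_hi=350, C_lo=930.09, C_hi=1188.22.
(350−251)/(1188.22−930.09) × (1030.42−930.09) + 251 = 99/258.13 × 100.33 + 251 ≈ 289.48 → 289.
AQIs: Site B=273, Site D=56, Site C=289. Site C (289) − Site D (56) = 233.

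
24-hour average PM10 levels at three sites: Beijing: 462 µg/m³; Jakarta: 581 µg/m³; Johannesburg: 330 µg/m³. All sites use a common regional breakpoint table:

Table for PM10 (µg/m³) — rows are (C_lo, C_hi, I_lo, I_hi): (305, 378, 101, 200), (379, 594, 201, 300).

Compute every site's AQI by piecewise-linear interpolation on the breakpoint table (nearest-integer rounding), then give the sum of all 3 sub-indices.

668

Beijing 462: bracket 379–594 → index 201–300; slope 99/215, offset 83.
AQI = 201 + 99/215·83 ≈ 239.22 ⇒ 239.
Jakarta 581: bracket 379–594 → index 201–300; slope 99/215, offset 202.
AQI = 201 + 99/215·202 ≈ 294.01 ⇒ 294.
Johannesburg: 330 lies in 305–378, so I_lo=101, I_hi=200, C_lo=305, C_hi=378.
(200−101)/(378−305) × (330−305) + 101 = 99/73 × 25 + 101 ≈ 134.90 → 135.
AQIs: Beijing=239, Jakarta=294, Johannesburg=135. Sum = 239 + 294 + 135 = 668.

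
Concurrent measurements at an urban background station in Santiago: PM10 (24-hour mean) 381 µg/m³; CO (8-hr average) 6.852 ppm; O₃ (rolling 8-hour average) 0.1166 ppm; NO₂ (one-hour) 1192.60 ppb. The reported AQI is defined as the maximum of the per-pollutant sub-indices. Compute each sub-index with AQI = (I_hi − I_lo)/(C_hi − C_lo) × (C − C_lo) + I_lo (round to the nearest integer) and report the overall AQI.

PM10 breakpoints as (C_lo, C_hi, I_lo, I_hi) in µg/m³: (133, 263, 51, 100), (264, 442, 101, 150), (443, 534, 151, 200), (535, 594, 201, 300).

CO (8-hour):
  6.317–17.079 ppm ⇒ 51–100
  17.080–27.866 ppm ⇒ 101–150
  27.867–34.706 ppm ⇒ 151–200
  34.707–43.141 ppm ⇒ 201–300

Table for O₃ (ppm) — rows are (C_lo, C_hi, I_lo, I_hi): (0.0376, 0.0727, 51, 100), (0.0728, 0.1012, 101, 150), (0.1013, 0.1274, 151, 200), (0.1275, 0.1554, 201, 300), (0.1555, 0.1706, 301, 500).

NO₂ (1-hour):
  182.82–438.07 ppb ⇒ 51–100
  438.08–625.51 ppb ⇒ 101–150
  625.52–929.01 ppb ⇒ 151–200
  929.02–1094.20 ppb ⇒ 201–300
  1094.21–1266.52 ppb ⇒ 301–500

PM10: 381 ∈ [264, 442] ↔ index [101, 150].
101 + (381−264)·(150−101)/(442−264) = 101 + 117·49/178 ≈ 133.21, so AQI = 133.
CO: row 6.317–17.079 (AQI 51–100). (100−51)·(6.852−6.317)/(17.079−6.317) + 51 = 49·0.535/10.762 + 51 ≈ 53.44 → 53.
O₃: 0.1166 lies in 0.1013–0.1274, so I_lo=151, I_hi=200, C_lo=0.1013, C_hi=0.1274.
(200−151)/(0.1274−0.1013) × (0.1166−0.1013) + 151 = 49/0.0261 × 0.0153 + 151 ≈ 179.72 → 180.
NO₂: 1192.60 ∈ [1094.21, 1266.52] ↔ index [301, 500].
301 + (1192.60−1094.21)·(500−301)/(1266.52−1094.21) = 301 + 98.39·199/172.31 ≈ 414.63, so AQI = 415.
Sub-indices: PM10→133, CO→53, O₃→180, NO₂→415. Overall AQI = max = 415; dominant pollutant is NO₂.

415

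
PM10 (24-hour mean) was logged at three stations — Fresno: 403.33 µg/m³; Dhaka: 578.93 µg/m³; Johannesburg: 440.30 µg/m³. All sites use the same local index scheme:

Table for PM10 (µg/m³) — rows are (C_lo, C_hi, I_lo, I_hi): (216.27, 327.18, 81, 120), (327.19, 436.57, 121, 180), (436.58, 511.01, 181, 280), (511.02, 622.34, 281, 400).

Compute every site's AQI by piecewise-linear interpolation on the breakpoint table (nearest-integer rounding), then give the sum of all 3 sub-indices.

Fresno 403.33: bracket 327.19–436.57 → index 121–180; slope 59/109.38, offset 76.14.
AQI = 121 + 59/109.38·76.14 ≈ 162.07 ⇒ 162.
Dhaka: 578.93 lies in 511.02–622.34, so I_lo=281, I_hi=400, C_lo=511.02, C_hi=622.34.
(400−281)/(622.34−511.02) × (578.93−511.02) + 281 = 119/111.32 × 67.91 + 281 ≈ 353.60 → 354.
Johannesburg 440.30: bracket 436.58–511.01 → index 181–280; slope 99/74.43, offset 3.72.
AQI = 181 + 99/74.43·3.72 ≈ 185.95 ⇒ 186.
AQIs: Fresno=162, Dhaka=354, Johannesburg=186. Sum = 162 + 354 + 186 = 702.

702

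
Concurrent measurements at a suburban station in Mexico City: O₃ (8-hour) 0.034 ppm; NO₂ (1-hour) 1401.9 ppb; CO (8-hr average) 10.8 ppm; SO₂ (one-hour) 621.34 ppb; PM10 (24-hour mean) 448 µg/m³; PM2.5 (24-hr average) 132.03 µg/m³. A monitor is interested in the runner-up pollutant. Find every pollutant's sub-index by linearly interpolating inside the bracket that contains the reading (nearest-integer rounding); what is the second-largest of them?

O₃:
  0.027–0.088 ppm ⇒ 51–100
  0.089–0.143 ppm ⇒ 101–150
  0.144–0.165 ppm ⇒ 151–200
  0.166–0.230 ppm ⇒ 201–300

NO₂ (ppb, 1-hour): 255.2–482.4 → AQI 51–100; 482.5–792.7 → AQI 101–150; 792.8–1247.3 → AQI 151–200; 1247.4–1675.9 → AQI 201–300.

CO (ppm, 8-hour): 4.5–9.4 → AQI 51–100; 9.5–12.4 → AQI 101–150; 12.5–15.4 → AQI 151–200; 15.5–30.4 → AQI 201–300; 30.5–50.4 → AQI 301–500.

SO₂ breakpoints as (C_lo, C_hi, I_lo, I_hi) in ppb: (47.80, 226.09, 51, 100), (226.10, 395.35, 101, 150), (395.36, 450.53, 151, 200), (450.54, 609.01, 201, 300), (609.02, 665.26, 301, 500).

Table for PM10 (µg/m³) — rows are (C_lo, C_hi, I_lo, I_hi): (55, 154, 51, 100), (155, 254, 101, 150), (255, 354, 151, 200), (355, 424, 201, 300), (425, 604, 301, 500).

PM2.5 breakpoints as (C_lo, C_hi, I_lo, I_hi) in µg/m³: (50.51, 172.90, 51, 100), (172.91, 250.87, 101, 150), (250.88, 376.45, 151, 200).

O₃: 0.034 ∈ [0.027, 0.088] ↔ index [51, 100].
51 + (0.034−0.027)·(100−51)/(0.088−0.027) = 51 + 0.007·49/0.061 ≈ 56.62, so AQI = 57.
NO₂: 1401.9 lies in 1247.4–1675.9, so I_lo=201, I_hi=300, C_lo=1247.4, C_hi=1675.9.
(300−201)/(1675.9−1247.4) × (1401.9−1247.4) + 201 = 99/428.5 × 154.5 + 201 ≈ 236.70 → 237.
CO: row 9.5–12.4 (AQI 101–150). (150−101)·(10.8−9.5)/(12.4−9.5) + 101 = 49·1.3/2.9 + 101 ≈ 122.97 → 123.
SO₂: 621.34 ∈ [609.02, 665.26] ↔ index [301, 500].
301 + (621.34−609.02)·(500−301)/(665.26−609.02) = 301 + 12.32·199/56.24 ≈ 344.59, so AQI = 345.
PM10: 448 ∈ [425, 604] ↔ index [301, 500].
301 + (448−425)·(500−301)/(604−425) = 301 + 23·199/179 ≈ 326.57, so AQI = 327.
PM2.5 132.03: bracket 50.51–172.90 → index 51–100; slope 49/122.39, offset 81.52.
AQI = 51 + 49/122.39·81.52 ≈ 83.64 ⇒ 84.
Sub-indices: O₃→57, NO₂→237, CO→123, SO₂→345, PM10→327, PM2.5→84. Ranked high→low: 345, 327, 237, 123, 84, 57. Second-highest sub-index = 327.

327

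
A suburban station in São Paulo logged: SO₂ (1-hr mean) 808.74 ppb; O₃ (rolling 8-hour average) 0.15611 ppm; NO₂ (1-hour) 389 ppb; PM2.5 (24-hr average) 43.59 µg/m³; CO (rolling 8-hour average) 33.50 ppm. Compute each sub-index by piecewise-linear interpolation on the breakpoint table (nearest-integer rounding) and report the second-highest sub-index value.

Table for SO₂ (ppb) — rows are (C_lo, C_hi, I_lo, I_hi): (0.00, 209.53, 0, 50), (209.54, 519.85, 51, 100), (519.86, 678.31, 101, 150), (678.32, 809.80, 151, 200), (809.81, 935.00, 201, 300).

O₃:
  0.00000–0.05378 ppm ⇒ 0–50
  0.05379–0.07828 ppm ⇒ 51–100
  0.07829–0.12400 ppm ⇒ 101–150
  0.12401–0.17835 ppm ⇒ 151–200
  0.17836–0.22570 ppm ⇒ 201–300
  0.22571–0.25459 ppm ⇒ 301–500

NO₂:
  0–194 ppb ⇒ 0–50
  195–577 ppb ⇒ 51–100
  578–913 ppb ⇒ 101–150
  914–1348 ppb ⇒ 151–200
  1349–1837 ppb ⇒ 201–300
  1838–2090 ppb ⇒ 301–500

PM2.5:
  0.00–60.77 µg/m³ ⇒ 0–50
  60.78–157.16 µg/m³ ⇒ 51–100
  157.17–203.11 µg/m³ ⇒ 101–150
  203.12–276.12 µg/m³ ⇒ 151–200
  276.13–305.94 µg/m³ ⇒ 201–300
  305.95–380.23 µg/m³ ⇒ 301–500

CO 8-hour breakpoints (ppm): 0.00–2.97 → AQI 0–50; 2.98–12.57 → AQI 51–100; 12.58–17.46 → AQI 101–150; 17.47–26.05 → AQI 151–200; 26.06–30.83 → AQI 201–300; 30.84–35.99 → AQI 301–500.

SO₂: 808.74 ∈ [678.32, 809.80] ↔ index [151, 200].
151 + (808.74−678.32)·(200−151)/(809.80−678.32) = 151 + 130.42·49/131.48 ≈ 199.60, so AQI = 200.
O₃ 0.15611: bracket 0.12401–0.17835 → index 151–200; slope 49/0.05434, offset 0.03210.
AQI = 151 + 49/0.05434·0.03210 ≈ 179.95 ⇒ 180.
NO₂: 389 lies in 195–577, so I_lo=51, I_hi=100, C_lo=195, C_hi=577.
(100−51)/(577−195) × (389−195) + 51 = 49/382 × 194 + 51 ≈ 75.88 → 76.
PM2.5: row 0.00–60.77 (AQI 0–50). (50−0)·(43.59−0.00)/(60.77−0.00) + 0 = 50·43.59/60.77 + 0 ≈ 35.86 → 36.
CO: row 30.84–35.99 (AQI 301–500). (500−301)·(33.50−30.84)/(35.99−30.84) + 301 = 199·2.66/5.15 + 301 ≈ 403.78 → 404.
Sub-indices: SO₂→200, O₃→180, NO₂→76, PM2.5→36, CO→404. Ranked high→low: 404, 200, 180, 76, 36. Second-highest sub-index = 200.

200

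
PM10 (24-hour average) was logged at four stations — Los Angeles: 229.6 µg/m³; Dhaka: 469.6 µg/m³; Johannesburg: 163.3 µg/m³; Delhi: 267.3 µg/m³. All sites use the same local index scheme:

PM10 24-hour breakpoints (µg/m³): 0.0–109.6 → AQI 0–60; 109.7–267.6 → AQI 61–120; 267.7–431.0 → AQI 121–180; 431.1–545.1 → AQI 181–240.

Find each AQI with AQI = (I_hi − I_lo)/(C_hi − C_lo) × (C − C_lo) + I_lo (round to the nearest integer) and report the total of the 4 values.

Los Angeles 229.6: bracket 109.7–267.6 → index 61–120; slope 59/157.9, offset 119.9.
AQI = 61 + 59/157.9·119.9 ≈ 105.80 ⇒ 106.
Dhaka: 469.6 lies in 431.1–545.1, so I_lo=181, I_hi=240, C_lo=431.1, C_hi=545.1.
(240−181)/(545.1−431.1) × (469.6−431.1) + 181 = 59/114.0 × 38.5 + 181 ≈ 200.93 → 201.
Johannesburg: 163.3 lies in 109.7–267.6, so I_lo=61, I_hi=120, C_lo=109.7, C_hi=267.6.
(120−61)/(267.6−109.7) × (163.3−109.7) + 61 = 59/157.9 × 53.6 + 61 ≈ 81.03 → 81.
Delhi 267.3: bracket 109.7–267.6 → index 61–120; slope 59/157.9, offset 157.6.
AQI = 61 + 59/157.9·157.6 ≈ 119.89 ⇒ 120.
AQIs: Los Angeles=106, Dhaka=201, Johannesburg=81, Delhi=120. Sum = 106 + 201 + 81 + 120 = 508.

508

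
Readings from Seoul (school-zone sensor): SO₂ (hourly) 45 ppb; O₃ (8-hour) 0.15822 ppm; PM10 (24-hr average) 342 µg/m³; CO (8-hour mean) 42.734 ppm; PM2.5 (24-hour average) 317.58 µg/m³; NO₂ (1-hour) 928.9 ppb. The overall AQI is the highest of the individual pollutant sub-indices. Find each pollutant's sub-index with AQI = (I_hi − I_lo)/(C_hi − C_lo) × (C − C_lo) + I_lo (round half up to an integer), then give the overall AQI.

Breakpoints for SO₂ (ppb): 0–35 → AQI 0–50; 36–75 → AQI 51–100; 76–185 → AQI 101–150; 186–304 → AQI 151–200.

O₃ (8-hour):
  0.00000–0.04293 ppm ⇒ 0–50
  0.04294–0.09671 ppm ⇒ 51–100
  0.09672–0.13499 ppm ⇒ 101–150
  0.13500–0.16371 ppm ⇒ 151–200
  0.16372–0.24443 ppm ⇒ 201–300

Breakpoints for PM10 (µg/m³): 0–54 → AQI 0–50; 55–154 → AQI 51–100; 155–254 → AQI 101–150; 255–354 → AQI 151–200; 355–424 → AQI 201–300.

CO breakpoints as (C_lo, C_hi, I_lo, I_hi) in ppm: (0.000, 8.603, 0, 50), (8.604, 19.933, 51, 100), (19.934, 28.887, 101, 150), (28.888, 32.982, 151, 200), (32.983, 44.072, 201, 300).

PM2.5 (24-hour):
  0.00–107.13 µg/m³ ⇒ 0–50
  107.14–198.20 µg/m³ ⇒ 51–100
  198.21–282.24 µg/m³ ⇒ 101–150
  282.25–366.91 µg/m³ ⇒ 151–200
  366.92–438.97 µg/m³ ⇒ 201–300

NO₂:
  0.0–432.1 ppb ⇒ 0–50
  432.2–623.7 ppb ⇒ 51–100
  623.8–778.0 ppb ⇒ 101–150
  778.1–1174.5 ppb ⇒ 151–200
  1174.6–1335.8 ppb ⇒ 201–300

288

SO₂ 45: bracket 36–75 → index 51–100; slope 49/39, offset 9.
AQI = 51 + 49/39·9 ≈ 62.31 ⇒ 62.
O₃: 0.15822 ∈ [0.13500, 0.16371] ↔ index [151, 200].
151 + (0.15822−0.13500)·(200−151)/(0.16371−0.13500) = 151 + 0.02322·49/0.02871 ≈ 190.63, so AQI = 191.
PM10 342: bracket 255–354 → index 151–200; slope 49/99, offset 87.
AQI = 151 + 49/99·87 ≈ 194.06 ⇒ 194.
CO: row 32.983–44.072 (AQI 201–300). (300−201)·(42.734−32.983)/(44.072−32.983) + 201 = 99·9.751/11.089 + 201 ≈ 288.05 → 288.
PM2.5: 317.58 ∈ [282.25, 366.91] ↔ index [151, 200].
151 + (317.58−282.25)·(200−151)/(366.91−282.25) = 151 + 35.33·49/84.66 ≈ 171.45, so AQI = 171.
NO₂ 928.9: bracket 778.1–1174.5 → index 151–200; slope 49/396.4, offset 150.8.
AQI = 151 + 49/396.4·150.8 ≈ 169.64 ⇒ 170.
Sub-indices: SO₂→62, O₃→191, PM10→194, CO→288, PM2.5→171, NO₂→170. Overall AQI = max = 288; dominant pollutant is CO.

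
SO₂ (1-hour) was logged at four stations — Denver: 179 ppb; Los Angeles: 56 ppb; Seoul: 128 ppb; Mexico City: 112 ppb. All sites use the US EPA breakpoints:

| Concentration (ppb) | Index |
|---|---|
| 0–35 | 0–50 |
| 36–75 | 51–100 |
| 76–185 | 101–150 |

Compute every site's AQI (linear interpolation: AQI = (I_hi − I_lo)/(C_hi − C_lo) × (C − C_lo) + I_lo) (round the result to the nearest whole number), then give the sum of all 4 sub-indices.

464

Denver: 179 lies in 76–185, so I_lo=101, I_hi=150, C_lo=76, C_hi=185.
(150−101)/(185−76) × (179−76) + 101 = 49/109 × 103 + 101 ≈ 147.30 → 147.
Los Angeles: 56 ∈ [36, 75] ↔ index [51, 100].
51 + (56−36)·(100−51)/(75−36) = 51 + 20·49/39 ≈ 76.13, so AQI = 76.
Seoul: row 76–185 (AQI 101–150). (150−101)·(128−76)/(185−76) + 101 = 49·52/109 + 101 ≈ 124.38 → 124.
Mexico City: 112 lies in 76–185, so I_lo=101, I_hi=150, C_lo=76, C_hi=185.
(150−101)/(185−76) × (112−76) + 101 = 49/109 × 36 + 101 ≈ 117.18 → 117.
AQIs: Denver=147, Los Angeles=76, Seoul=124, Mexico City=117. Sum = 147 + 76 + 124 + 117 = 464.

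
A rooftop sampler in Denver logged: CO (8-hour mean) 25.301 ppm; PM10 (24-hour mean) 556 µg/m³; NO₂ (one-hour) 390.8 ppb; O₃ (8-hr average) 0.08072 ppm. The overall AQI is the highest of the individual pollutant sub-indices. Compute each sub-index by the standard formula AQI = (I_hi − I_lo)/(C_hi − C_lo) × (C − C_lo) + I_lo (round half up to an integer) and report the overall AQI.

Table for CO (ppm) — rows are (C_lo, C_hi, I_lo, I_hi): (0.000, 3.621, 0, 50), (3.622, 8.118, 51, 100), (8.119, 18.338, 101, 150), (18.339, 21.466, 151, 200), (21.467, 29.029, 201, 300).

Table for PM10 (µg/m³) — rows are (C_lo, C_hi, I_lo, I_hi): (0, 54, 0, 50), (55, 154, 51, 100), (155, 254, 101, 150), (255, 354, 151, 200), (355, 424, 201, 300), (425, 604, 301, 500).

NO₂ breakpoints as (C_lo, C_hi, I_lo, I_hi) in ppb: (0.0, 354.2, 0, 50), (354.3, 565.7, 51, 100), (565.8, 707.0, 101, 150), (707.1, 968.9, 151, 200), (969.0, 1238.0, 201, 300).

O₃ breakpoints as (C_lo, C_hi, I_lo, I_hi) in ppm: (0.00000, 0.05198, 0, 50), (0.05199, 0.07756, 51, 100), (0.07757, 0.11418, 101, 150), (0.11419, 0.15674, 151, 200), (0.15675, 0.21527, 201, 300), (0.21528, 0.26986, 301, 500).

CO: 25.301 ∈ [21.467, 29.029] ↔ index [201, 300].
201 + (25.301−21.467)·(300−201)/(29.029−21.467) = 201 + 3.834·99/7.562 ≈ 251.19, so AQI = 251.
PM10: 556 ∈ [425, 604] ↔ index [301, 500].
301 + (556−425)·(500−301)/(604−425) = 301 + 131·199/179 ≈ 446.64, so AQI = 447.
NO₂: 390.8 lies in 354.3–565.7, so I_lo=51, I_hi=100, C_lo=354.3, C_hi=565.7.
(100−51)/(565.7−354.3) × (390.8−354.3) + 51 = 49/211.4 × 36.5 + 51 ≈ 59.46 → 59.
O₃ 0.08072: bracket 0.07757–0.11418 → index 101–150; slope 49/0.03661, offset 0.00315.
AQI = 101 + 49/0.03661·0.00315 ≈ 105.22 ⇒ 105.
Sub-indices: CO→251, PM10→447, NO₂→59, O₃→105. Overall AQI = max = 447; dominant pollutant is PM10.

447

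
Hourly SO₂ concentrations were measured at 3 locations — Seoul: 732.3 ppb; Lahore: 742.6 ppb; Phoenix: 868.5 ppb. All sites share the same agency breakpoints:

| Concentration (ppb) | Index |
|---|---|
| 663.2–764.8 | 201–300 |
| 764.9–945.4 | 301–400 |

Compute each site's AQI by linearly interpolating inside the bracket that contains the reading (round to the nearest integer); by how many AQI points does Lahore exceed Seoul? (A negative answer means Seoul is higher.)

10

Seoul: 732.3 lies in 663.2–764.8, so I_lo=201, I_hi=300, C_lo=663.2, C_hi=764.8.
(300−201)/(764.8−663.2) × (732.3−663.2) + 201 = 99/101.6 × 69.1 + 201 ≈ 268.33 → 268.
Lahore: 742.6 ∈ [663.2, 764.8] ↔ index [201, 300].
201 + (742.6−663.2)·(300−201)/(764.8−663.2) = 201 + 79.4·99/101.6 ≈ 278.37, so AQI = 278.
Phoenix: 868.5 ∈ [764.9, 945.4] ↔ index [301, 400].
301 + (868.5−764.9)·(400−301)/(945.4−764.9) = 301 + 103.6·99/180.5 ≈ 357.82, so AQI = 358.
AQIs: Seoul=268, Lahore=278, Phoenix=358. Lahore (278) − Seoul (268) = 10.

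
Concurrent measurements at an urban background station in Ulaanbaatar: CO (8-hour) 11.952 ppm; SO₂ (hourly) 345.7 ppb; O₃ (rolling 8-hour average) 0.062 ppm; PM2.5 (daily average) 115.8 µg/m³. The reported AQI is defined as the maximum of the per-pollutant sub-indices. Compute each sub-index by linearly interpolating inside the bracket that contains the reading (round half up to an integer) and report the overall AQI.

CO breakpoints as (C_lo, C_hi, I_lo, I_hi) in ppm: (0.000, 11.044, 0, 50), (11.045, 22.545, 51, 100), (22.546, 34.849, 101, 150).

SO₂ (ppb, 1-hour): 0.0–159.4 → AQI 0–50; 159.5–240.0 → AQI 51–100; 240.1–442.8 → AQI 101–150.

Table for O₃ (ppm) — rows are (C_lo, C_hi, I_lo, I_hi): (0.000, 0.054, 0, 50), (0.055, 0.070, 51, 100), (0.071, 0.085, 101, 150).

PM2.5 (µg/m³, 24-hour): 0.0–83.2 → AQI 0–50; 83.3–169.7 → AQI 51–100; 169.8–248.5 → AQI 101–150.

CO 11.952: bracket 11.045–22.545 → index 51–100; slope 49/11.500, offset 0.907.
AQI = 51 + 49/11.500·0.907 ≈ 54.86 ⇒ 55.
SO₂: 345.7 lies in 240.1–442.8, so I_lo=101, I_hi=150, C_lo=240.1, C_hi=442.8.
(150−101)/(442.8−240.1) × (345.7−240.1) + 101 = 49/202.7 × 105.6 + 101 ≈ 126.53 → 127.
O₃: 0.062 lies in 0.055–0.070, so I_lo=51, I_hi=100, C_lo=0.055, C_hi=0.070.
(100−51)/(0.070−0.055) × (0.062−0.055) + 51 = 49/0.015 × 0.007 + 51 ≈ 73.87 → 74.
PM2.5: row 83.3–169.7 (AQI 51–100). (100−51)·(115.8−83.3)/(169.7−83.3) + 51 = 49·32.5/86.4 + 51 ≈ 69.43 → 69.
Sub-indices: CO→55, SO₂→127, O₃→74, PM2.5→69. Overall AQI = max = 127; dominant pollutant is SO₂.

127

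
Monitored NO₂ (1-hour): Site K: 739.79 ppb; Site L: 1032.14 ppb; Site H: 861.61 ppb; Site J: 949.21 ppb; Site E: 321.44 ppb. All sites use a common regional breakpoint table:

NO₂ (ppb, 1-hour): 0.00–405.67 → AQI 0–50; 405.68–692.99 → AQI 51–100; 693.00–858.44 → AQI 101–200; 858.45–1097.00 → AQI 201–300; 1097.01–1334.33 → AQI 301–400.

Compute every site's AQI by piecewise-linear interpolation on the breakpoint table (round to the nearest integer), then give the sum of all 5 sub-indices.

Site K: row 693.00–858.44 (AQI 101–200). (200−101)·(739.79−693.00)/(858.44−693.00) + 101 = 99·46.79/165.44 + 101 ≈ 129.00 → 129.
Site L: row 858.45–1097.00 (AQI 201–300). (300−201)·(1032.14−858.45)/(1097.00−858.45) + 201 = 99·173.69/238.55 + 201 ≈ 273.08 → 273.
Site H: 861.61 lies in 858.45–1097.00, so I_lo=201, I_hi=300, C_lo=858.45, C_hi=1097.00.
(300−201)/(1097.00−858.45) × (861.61−858.45) + 201 = 99/238.55 × 3.16 + 201 ≈ 202.31 → 202.
Site J: 949.21 ∈ [858.45, 1097.00] ↔ index [201, 300].
201 + (949.21−858.45)·(300−201)/(1097.00−858.45) = 201 + 90.76·99/238.55 ≈ 238.67, so AQI = 239.
Site E: 321.44 ∈ [0.00, 405.67] ↔ index [0, 50].
0 + (321.44−0.00)·(50−0)/(405.67−0.00) = 0 + 321.44·50/405.67 ≈ 39.62, so AQI = 40.
AQIs: Site K=129, Site L=273, Site H=202, Site J=239, Site E=40. Sum = 129 + 273 + 202 + 239 + 40 = 883.

883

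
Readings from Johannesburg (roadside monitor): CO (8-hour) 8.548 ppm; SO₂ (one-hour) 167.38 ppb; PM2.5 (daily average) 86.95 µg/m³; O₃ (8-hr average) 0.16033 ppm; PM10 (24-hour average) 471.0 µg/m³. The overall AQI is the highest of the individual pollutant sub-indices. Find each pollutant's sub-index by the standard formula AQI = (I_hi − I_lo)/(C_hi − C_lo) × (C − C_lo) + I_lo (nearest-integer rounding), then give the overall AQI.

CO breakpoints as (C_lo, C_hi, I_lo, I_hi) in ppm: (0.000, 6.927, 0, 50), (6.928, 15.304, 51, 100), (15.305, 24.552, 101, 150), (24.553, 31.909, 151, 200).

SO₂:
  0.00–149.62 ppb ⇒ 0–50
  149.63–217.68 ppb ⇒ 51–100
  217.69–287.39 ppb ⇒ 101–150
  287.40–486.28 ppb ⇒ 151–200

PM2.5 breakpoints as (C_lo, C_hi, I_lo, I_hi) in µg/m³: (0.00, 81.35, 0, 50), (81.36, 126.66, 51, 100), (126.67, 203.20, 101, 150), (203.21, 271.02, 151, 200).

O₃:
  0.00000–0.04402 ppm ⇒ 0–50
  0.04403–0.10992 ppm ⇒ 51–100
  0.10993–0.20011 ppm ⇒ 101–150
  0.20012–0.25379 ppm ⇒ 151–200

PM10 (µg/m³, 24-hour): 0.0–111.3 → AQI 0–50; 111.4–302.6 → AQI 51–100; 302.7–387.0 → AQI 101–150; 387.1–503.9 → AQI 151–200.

186

CO: row 6.928–15.304 (AQI 51–100). (100−51)·(8.548−6.928)/(15.304−6.928) + 51 = 49·1.620/8.376 + 51 ≈ 60.48 → 60.
SO₂: 167.38 lies in 149.63–217.68, so I_lo=51, I_hi=100, C_lo=149.63, C_hi=217.68.
(100−51)/(217.68−149.63) × (167.38−149.63) + 51 = 49/68.05 × 17.75 + 51 ≈ 63.78 → 64.
PM2.5: row 81.36–126.66 (AQI 51–100). (100−51)·(86.95−81.36)/(126.66−81.36) + 51 = 49·5.59/45.30 + 51 ≈ 57.05 → 57.
O₃: row 0.10993–0.20011 (AQI 101–150). (150−101)·(0.16033−0.10993)/(0.20011−0.10993) + 101 = 49·0.05040/0.09018 + 101 ≈ 128.39 → 128.
PM10 471.0: bracket 387.1–503.9 → index 151–200; slope 49/116.8, offset 83.9.
AQI = 151 + 49/116.8·83.9 ≈ 186.20 ⇒ 186.
Sub-indices: CO→60, SO₂→64, PM2.5→57, O₃→128, PM10→186. Overall AQI = max = 186; dominant pollutant is PM10.
AQI 186: Unhealthy.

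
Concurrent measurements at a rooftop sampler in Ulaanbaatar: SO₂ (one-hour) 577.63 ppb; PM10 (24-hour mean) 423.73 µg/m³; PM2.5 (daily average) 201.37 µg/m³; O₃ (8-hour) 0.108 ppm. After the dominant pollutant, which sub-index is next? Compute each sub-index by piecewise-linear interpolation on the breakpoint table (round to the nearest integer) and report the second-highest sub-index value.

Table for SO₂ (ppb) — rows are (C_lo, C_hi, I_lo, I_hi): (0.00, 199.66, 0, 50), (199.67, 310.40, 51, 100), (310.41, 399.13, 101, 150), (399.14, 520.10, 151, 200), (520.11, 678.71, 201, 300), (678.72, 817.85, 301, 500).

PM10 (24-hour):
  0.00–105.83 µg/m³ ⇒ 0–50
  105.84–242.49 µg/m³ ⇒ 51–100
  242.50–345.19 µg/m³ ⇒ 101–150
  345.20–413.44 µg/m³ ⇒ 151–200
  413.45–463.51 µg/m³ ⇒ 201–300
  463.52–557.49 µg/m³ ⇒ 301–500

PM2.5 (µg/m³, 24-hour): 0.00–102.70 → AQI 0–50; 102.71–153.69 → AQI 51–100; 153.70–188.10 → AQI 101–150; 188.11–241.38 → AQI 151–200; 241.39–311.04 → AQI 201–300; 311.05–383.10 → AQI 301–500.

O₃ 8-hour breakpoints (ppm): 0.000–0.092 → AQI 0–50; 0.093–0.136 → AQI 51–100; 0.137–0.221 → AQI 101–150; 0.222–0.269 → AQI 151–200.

SO₂: 577.63 lies in 520.11–678.71, so I_lo=201, I_hi=300, C_lo=520.11, C_hi=678.71.
(300−201)/(678.71−520.11) × (577.63−520.11) + 201 = 99/158.60 × 57.52 + 201 ≈ 236.90 → 237.
PM10: row 413.45–463.51 (AQI 201–300). (300−201)·(423.73−413.45)/(463.51−413.45) + 201 = 99·10.28/50.06 + 201 ≈ 221.33 → 221.
PM2.5 201.37: bracket 188.11–241.38 → index 151–200; slope 49/53.27, offset 13.26.
AQI = 151 + 49/53.27·13.26 ≈ 163.20 ⇒ 163.
O₃: 0.108 lies in 0.093–0.136, so I_lo=51, I_hi=100, C_lo=0.093, C_hi=0.136.
(100−51)/(0.136−0.093) × (0.108−0.093) + 51 = 49/0.043 × 0.015 + 51 ≈ 68.09 → 68.
Sub-indices: SO₂→237, PM10→221, PM2.5→163, O₃→68. Ranked high→low: 237, 221, 163, 68. Second-highest sub-index = 221.

221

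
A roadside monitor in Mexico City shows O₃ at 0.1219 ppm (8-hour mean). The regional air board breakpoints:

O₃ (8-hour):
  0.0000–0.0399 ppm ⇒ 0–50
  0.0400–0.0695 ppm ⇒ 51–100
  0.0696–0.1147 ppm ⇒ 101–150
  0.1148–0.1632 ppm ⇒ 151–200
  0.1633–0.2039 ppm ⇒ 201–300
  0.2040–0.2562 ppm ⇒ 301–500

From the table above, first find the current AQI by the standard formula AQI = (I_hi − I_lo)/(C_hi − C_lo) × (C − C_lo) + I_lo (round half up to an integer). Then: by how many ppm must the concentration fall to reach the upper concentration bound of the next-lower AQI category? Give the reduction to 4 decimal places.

O₃ 0.1219: bracket 0.1148–0.1632 → index 151–200; slope 49/0.0484, offset 0.0071.
AQI = 151 + 49/0.0484·0.0071 ≈ 158.19 ⇒ 158.
Current AQI 158 is in the Unhealthy range (151–200). The next-lower category tops out at AQI 150, whose upper concentration bound is 0.1147 ppm.
Reduction needed = 0.1219 − 0.1147 = 0.0072 ppm.

0.0072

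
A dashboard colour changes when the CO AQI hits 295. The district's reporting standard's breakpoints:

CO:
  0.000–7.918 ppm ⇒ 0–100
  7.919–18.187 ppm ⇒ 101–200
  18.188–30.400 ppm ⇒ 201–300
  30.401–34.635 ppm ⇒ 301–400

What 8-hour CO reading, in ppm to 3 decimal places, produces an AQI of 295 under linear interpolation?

29.783

AQI 295 lies in the 201–300 band, which corresponds to 18.188–30.400 ppm.
C = 18.188 + (295−201)×(30.400−18.188)/(300−201) = 18.188 + 94×12.212/99 ≈ 29.78323 ppm → 29.783 ppm to 3 dp.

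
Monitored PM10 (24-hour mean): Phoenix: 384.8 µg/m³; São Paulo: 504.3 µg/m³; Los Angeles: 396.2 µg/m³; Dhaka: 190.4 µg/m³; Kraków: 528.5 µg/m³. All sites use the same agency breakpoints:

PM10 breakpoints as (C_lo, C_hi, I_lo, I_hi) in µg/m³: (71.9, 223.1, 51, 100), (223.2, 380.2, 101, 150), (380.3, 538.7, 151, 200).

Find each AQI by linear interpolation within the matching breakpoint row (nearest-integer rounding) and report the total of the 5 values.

Phoenix: 384.8 ∈ [380.3, 538.7] ↔ index [151, 200].
151 + (384.8−380.3)·(200−151)/(538.7−380.3) = 151 + 4.5·49/158.4 ≈ 152.39, so AQI = 152.
São Paulo 504.3: bracket 380.3–538.7 → index 151–200; slope 49/158.4, offset 124.0.
AQI = 151 + 49/158.4·124.0 ≈ 189.36 ⇒ 189.
Los Angeles: row 380.3–538.7 (AQI 151–200). (200−151)·(396.2−380.3)/(538.7−380.3) + 151 = 49·15.9/158.4 + 151 ≈ 155.92 → 156.
Dhaka 190.4: bracket 71.9–223.1 → index 51–100; slope 49/151.2, offset 118.5.
AQI = 51 + 49/151.2·118.5 ≈ 89.40 ⇒ 89.
Kraków: 528.5 lies in 380.3–538.7, so I_lo=151, I_hi=200, C_lo=380.3, C_hi=538.7.
(200−151)/(538.7−380.3) × (528.5−380.3) + 151 = 49/158.4 × 148.2 + 151 ≈ 196.84 → 197.
AQIs: Phoenix=152, São Paulo=189, Los Angeles=156, Dhaka=89, Kraków=197. Sum = 152 + 189 + 156 + 89 + 197 = 783.

783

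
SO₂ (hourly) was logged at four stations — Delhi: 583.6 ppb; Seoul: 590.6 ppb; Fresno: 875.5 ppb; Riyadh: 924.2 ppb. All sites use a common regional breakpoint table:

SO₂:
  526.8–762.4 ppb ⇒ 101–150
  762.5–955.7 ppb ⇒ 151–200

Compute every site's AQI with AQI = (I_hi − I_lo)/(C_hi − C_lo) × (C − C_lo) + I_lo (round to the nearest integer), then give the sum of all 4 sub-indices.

599

Delhi 583.6: bracket 526.8–762.4 → index 101–150; slope 49/235.6, offset 56.8.
AQI = 101 + 49/235.6·56.8 ≈ 112.81 ⇒ 113.
Seoul: 590.6 lies in 526.8–762.4, so I_lo=101, I_hi=150, C_lo=526.8, C_hi=762.4.
(150−101)/(762.4−526.8) × (590.6−526.8) + 101 = 49/235.6 × 63.8 + 101 ≈ 114.27 → 114.
Fresno 875.5: bracket 762.5–955.7 → index 151–200; slope 49/193.2, offset 113.0.
AQI = 151 + 49/193.2·113.0 ≈ 179.66 ⇒ 180.
Riyadh 924.2: bracket 762.5–955.7 → index 151–200; slope 49/193.2, offset 161.7.
AQI = 151 + 49/193.2·161.7 ≈ 192.01 ⇒ 192.
AQIs: Delhi=113, Seoul=114, Fresno=180, Riyadh=192. Sum = 113 + 114 + 180 + 192 = 599.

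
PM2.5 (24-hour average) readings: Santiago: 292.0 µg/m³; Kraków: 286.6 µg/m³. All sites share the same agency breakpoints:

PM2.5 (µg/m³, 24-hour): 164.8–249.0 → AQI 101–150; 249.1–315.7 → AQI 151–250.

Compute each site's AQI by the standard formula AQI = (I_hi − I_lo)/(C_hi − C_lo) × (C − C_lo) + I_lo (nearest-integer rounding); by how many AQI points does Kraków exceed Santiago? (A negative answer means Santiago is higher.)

Santiago: 292.0 lies in 249.1–315.7, so I_lo=151, I_hi=250, C_lo=249.1, C_hi=315.7.
(250−151)/(315.7−249.1) × (292.0−249.1) + 151 = 99/66.6 × 42.9 + 151 ≈ 214.77 → 215.
Kraków: 286.6 lies in 249.1–315.7, so I_lo=151, I_hi=250, C_lo=249.1, C_hi=315.7.
(250−151)/(315.7−249.1) × (286.6−249.1) + 151 = 99/66.6 × 37.5 + 151 ≈ 206.74 → 207.
AQIs: Santiago=215, Kraków=207. Kraków (207) − Santiago (215) = -8.

-8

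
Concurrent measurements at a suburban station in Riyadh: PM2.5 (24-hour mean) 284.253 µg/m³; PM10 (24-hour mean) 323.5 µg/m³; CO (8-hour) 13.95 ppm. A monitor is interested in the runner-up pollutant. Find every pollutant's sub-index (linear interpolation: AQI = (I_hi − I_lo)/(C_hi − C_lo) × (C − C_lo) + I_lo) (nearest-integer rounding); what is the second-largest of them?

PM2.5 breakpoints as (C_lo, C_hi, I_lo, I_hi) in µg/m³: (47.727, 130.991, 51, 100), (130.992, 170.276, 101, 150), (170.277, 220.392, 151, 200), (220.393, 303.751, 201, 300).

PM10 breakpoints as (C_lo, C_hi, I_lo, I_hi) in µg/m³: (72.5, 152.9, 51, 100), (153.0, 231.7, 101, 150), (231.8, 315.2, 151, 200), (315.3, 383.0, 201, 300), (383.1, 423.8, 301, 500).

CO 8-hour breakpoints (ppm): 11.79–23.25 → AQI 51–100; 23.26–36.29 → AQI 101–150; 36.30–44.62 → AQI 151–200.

213

PM2.5: row 220.393–303.751 (AQI 201–300). (300−201)·(284.253−220.393)/(303.751−220.393) + 201 = 99·63.860/83.358 + 201 ≈ 276.84 → 277.
PM10: row 315.3–383.0 (AQI 201–300). (300−201)·(323.5−315.3)/(383.0−315.3) + 201 = 99·8.2/67.7 + 201 ≈ 212.99 → 213.
CO: 13.95 lies in 11.79–23.25, so I_lo=51, I_hi=100, C_lo=11.79, C_hi=23.25.
(100−51)/(23.25−11.79) × (13.95−11.79) + 51 = 49/11.46 × 2.16 + 51 ≈ 60.24 → 60.
Sub-indices: PM2.5→277, PM10→213, CO→60. Ranked high→low: 277, 213, 60. Second-highest sub-index = 213.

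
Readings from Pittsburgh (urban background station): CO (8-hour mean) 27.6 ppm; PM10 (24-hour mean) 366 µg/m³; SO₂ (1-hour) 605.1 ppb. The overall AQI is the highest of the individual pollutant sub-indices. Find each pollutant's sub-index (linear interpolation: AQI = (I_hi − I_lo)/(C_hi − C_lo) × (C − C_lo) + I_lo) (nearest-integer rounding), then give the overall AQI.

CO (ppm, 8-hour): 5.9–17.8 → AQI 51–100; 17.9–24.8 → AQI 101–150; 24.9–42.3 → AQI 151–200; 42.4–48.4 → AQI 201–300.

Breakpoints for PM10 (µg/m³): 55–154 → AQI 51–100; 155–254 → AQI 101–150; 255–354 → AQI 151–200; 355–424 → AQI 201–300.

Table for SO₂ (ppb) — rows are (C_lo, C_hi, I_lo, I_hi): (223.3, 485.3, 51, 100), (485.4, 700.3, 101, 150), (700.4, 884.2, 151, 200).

217

CO 27.6: bracket 24.9–42.3 → index 151–200; slope 49/17.4, offset 2.7.
AQI = 151 + 49/17.4·2.7 ≈ 158.60 ⇒ 159.
PM10: row 355–424 (AQI 201–300). (300−201)·(366−355)/(424−355) + 201 = 99·11/69 + 201 ≈ 216.78 → 217.
SO₂: 605.1 ∈ [485.4, 700.3] ↔ index [101, 150].
101 + (605.1−485.4)·(150−101)/(700.3−485.4) = 101 + 119.7·49/214.9 ≈ 128.29, so AQI = 128.
Sub-indices: CO→159, PM10→217, SO₂→128. Overall AQI = max = 217; dominant pollutant is PM10.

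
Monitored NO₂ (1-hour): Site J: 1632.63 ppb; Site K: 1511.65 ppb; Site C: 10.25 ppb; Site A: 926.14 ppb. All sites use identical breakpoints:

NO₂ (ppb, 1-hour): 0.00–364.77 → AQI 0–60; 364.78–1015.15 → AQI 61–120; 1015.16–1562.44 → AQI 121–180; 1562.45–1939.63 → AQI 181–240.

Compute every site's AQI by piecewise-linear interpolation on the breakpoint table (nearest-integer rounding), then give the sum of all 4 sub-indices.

Site J 1632.63: bracket 1562.45–1939.63 → index 181–240; slope 59/377.18, offset 70.18.
AQI = 181 + 59/377.18·70.18 ≈ 191.98 ⇒ 192.
Site K: 1511.65 ∈ [1015.16, 1562.44] ↔ index [121, 180].
121 + (1511.65−1015.16)·(180−121)/(1562.44−1015.16) = 121 + 496.49·59/547.28 ≈ 174.52, so AQI = 175.
Site C: row 0.00–364.77 (AQI 0–60). (60−0)·(10.25−0.00)/(364.77−0.00) + 0 = 60·10.25/364.77 + 0 ≈ 1.69 → 2.
Site A 926.14: bracket 364.78–1015.15 → index 61–120; slope 59/650.37, offset 561.36.
AQI = 61 + 59/650.37·561.36 ≈ 111.93 ⇒ 112.
AQIs: Site J=192, Site K=175, Site C=2, Site A=112. Sum = 192 + 175 + 2 + 112 = 481.

481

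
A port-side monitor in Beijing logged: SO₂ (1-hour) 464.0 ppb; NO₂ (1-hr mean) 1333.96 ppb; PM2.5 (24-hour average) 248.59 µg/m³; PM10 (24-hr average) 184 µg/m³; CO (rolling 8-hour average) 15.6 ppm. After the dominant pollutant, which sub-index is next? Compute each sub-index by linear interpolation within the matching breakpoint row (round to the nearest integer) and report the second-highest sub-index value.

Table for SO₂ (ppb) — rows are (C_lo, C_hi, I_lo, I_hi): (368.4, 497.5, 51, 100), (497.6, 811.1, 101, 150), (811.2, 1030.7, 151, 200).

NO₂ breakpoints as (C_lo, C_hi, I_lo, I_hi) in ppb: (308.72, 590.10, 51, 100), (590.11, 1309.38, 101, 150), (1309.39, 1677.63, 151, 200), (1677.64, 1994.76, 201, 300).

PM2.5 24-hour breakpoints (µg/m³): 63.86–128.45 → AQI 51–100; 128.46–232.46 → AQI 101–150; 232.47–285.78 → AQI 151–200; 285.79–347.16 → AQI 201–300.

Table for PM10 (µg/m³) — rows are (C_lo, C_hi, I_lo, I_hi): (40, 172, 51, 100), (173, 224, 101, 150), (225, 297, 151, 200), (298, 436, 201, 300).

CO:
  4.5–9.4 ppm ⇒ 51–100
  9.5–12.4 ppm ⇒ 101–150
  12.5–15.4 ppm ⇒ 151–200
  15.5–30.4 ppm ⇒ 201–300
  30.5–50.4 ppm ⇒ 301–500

166

SO₂: row 368.4–497.5 (AQI 51–100). (100−51)·(464.0−368.4)/(497.5−368.4) + 51 = 49·95.6/129.1 + 51 ≈ 87.29 → 87.
NO₂ 1333.96: bracket 1309.39–1677.63 → index 151–200; slope 49/368.24, offset 24.57.
AQI = 151 + 49/368.24·24.57 ≈ 154.27 ⇒ 154.
PM2.5: row 232.47–285.78 (AQI 151–200). (200−151)·(248.59−232.47)/(285.78−232.47) + 151 = 49·16.12/53.31 + 151 ≈ 165.82 → 166.
PM10: row 173–224 (AQI 101–150). (150−101)·(184−173)/(224−173) + 101 = 49·11/51 + 101 ≈ 111.57 → 112.
CO: 15.6 ∈ [15.5, 30.4] ↔ index [201, 300].
201 + (15.6−15.5)·(300−201)/(30.4−15.5) = 201 + 0.1·99/14.9 ≈ 201.66, so AQI = 202.
Sub-indices: SO₂→87, NO₂→154, PM2.5→166, PM10→112, CO→202. Ranked high→low: 202, 166, 154, 112, 87. Second-highest sub-index = 166.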